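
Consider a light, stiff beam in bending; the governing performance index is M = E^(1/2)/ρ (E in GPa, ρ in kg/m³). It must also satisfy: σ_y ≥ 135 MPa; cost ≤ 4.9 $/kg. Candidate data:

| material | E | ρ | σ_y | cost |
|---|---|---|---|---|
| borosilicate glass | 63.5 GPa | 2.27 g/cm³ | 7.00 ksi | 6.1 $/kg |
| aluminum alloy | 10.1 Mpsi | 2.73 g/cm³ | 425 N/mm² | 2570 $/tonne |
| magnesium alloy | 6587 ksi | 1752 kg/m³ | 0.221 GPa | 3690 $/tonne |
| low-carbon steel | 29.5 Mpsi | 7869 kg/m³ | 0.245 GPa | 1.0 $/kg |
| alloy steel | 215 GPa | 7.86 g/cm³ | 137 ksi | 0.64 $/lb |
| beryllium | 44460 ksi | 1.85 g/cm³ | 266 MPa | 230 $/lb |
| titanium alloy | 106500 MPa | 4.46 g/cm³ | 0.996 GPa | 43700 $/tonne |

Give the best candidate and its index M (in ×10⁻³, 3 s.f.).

magnesium alloy, M = 3.85×10⁻³

Screen on constraints: σ_y ≥ 135 MPa; cost ≤ 4.9 $/kg. Survivors: aluminum alloy, magnesium alloy, low-carbon steel, alloy steel.
In SI units:
  aluminum alloy: E = 69.64 GPa, ρ = 2730 kg/m³
  magnesium alloy: E = 45.42 GPa, ρ = 1752 kg/m³
  low-carbon steel: E = 203.4 GPa, ρ = 7869 kg/m³
  alloy steel: E = 215.0 GPa, ρ = 7860 kg/m³
  magnesium alloy: M = 3.85×10⁻³
  aluminum alloy: M = 3.06×10⁻³
  alloy steel: M = 1.87×10⁻³
  low-carbon steel: M = 1.81×10⁻³
The maximum is for magnesium alloy.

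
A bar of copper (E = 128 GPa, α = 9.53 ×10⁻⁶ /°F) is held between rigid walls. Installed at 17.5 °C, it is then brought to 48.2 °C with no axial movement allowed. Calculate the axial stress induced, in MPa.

67.4 MPa

α = 9.53×10⁻⁶/°F × 9/5 = 17.2×10⁻⁶/K.
ΔT = 30.70 K. Constrained thermal stress σ = E·α·ΔT = 128.0×10³ MPa × 17.2×10⁻⁶ × 30.70 = 67.4 MPa (compressive).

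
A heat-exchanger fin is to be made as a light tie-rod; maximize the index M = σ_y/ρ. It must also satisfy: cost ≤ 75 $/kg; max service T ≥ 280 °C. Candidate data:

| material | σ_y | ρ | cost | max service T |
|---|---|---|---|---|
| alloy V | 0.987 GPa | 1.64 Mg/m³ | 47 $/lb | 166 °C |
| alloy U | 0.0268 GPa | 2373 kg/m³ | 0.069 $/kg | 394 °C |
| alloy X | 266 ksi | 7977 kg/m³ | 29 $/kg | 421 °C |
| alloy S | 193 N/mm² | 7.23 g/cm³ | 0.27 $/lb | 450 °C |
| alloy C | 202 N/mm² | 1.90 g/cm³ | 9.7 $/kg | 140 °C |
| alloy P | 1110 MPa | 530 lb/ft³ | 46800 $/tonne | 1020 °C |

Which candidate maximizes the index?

Screen on constraints: cost ≤ 75 $/kg; max service T ≥ 280 °C. Survivors: alloy U, alloy X, alloy S, alloy P.
Convert each candidate to consistent units, then evaluate M:
  alloy U: σ_y = 26.80 MPa, ρ = 2373 kg/m³
  alloy X: σ_y = 1834 MPa, ρ = 7977 kg/m³
  alloy S: σ_y = 193.0 MPa, ρ = 7230 kg/m³
  alloy P: σ_y = 1110 MPa, ρ = 8490 kg/m³
  alloy X: M = 230 kN·m/kg
  alloy P: M = 131 kN·m/kg
  alloy S: M = 26.7 kN·m/kg
  alloy U: M = 11.3 kN·m/kg
The maximum is for alloy X.

alloy X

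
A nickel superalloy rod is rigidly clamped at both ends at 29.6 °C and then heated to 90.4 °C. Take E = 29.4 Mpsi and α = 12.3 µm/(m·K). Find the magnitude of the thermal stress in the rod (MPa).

152 MPa

E = 29.4 Mpsi = 202.7 GPa.
ΔT = 60.80 K. Constrained thermal stress σ = E·α·ΔT = 202.7×10³ MPa × 12.3×10⁻⁶ × 60.80 = 152 MPa (compressive).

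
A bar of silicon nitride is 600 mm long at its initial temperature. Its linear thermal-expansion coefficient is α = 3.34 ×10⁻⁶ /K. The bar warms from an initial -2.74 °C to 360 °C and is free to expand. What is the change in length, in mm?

ΔT = 360 − (-2.74) = 362.7 K.
ΔL = α·L₀·ΔT = 3.34×10⁻⁶ × 600 mm × 362.7 K = 0.727 mm.

0.727 mm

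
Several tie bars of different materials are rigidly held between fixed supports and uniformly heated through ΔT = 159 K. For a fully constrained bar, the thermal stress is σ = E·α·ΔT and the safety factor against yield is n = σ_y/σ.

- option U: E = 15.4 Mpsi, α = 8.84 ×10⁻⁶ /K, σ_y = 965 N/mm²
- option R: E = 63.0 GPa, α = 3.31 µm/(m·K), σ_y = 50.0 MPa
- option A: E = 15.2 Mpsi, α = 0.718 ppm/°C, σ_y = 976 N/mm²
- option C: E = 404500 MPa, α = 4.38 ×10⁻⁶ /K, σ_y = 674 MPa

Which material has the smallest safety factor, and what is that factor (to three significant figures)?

Per material, after unit conversion:
  option U: E = 106.2, α = 8.84, σ_y = 965.0 → σ = 149 MPa, n = 6.47
  option R: E = 63.00, α = 3.31, σ_y = 50.00 → σ = 33.2 MPa, n = 1.51
  option A: E = 104.8, α = 0.718, σ_y = 976.0 → σ = 12.0 MPa, n = 81.6
  option C: E = 404.5, α = 4.38, σ_y = 674.0 → σ = 282 MPa, n = 2.39
The minimum is option R at n = 1.51.

option R, n = 1.51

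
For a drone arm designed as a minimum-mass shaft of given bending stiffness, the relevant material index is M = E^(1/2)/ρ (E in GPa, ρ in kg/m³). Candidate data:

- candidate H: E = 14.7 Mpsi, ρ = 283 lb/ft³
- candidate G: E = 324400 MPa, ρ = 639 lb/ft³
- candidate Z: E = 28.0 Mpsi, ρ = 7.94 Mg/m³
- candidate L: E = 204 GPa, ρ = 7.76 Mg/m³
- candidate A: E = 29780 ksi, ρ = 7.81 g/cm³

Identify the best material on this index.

After converting to SI:
  candidate H: E = 101.4 GPa, ρ = 4533 kg/m³
  candidate G: E = 324.4 GPa, ρ = 10240 kg/m³
  candidate Z: E = 193.1 GPa, ρ = 7940 kg/m³
  candidate L: E = 204.0 GPa, ρ = 7760 kg/m³
  candidate A: E = 205.3 GPa, ρ = 7810 kg/m³
  candidate H: M = 2.22×10⁻³
  candidate L: M = 1.84×10⁻³
  candidate A: M = 1.83×10⁻³
  candidate G: M = 1.76×10⁻³
  candidate Z: M = 1.75×10⁻³
Highest index: candidate H.

candidate H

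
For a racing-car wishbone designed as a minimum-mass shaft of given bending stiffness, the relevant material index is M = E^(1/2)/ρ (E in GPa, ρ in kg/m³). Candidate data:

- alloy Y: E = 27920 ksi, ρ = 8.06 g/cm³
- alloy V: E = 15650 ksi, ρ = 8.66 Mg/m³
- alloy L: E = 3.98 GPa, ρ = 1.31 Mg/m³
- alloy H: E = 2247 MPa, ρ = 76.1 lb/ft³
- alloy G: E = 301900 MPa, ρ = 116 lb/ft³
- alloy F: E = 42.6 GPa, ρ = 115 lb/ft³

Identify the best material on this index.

alloy G

In SI units:
  alloy Y: E = 192.5 GPa, ρ = 8060 kg/m³
  alloy V: E = 107.9 GPa, ρ = 8660 kg/m³
  alloy L: E = 3.980 GPa, ρ = 1310 kg/m³
  alloy H: E = 2.247 GPa, ρ = 1219 kg/m³
  alloy G: E = 301.9 GPa, ρ = 1858 kg/m³
  alloy F: E = 42.60 GPa, ρ = 1842 kg/m³
  alloy G: M = 9.35×10⁻³
  alloy F: M = 3.54×10⁻³
  alloy Y: M = 1.72×10⁻³
  alloy L: M = 1.52×10⁻³
  alloy H: M = 1.23×10⁻³
  alloy V: M = 1.20×10⁻³
Alloy G has the largest M.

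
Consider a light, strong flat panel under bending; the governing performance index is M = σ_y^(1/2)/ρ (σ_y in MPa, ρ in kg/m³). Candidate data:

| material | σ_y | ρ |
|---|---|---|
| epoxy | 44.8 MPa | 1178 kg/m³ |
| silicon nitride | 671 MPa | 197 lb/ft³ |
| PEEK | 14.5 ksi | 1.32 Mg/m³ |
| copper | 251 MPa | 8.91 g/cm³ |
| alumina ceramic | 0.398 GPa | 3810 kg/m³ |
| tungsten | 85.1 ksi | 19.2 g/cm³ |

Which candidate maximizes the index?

silicon nitride

In SI units:
  epoxy: σ_y = 44.80 MPa, ρ = 1178 kg/m³
  silicon nitride: σ_y = 671.0 MPa, ρ = 3156 kg/m³
  PEEK: σ_y = 99.97 MPa, ρ = 1320 kg/m³
  copper: σ_y = 251.0 MPa, ρ = 8910 kg/m³
  alumina ceramic: σ_y = 398.0 MPa, ρ = 3810 kg/m³
  tungsten: σ_y = 586.7 MPa, ρ = 19200 kg/m³
  silicon nitride: M = 8.21×10⁻³
  PEEK: M = 7.57×10⁻³
  epoxy: M = 5.68×10⁻³
  alumina ceramic: M = 5.24×10⁻³
  copper: M = 1.78×10⁻³
  tungsten: M = 1.26×10⁻³
Silicon nitride has the largest M.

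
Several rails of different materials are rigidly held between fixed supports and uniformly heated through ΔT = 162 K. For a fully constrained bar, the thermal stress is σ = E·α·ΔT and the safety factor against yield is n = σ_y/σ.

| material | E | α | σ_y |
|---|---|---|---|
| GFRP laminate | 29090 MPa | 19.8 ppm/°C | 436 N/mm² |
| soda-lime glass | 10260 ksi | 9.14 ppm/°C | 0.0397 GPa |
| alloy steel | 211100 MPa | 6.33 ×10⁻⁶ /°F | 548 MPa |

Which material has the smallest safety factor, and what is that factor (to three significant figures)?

With everything in SI (GPa, ×10⁻⁶/K, MPa):
  GFRP laminate: E = 29.09, α = 19.8, σ_y = 436.0 → σ = 93.3 MPa, n = 4.67
  soda-lime glass: E = 70.74, α = 9.14, σ_y = 39.70 → σ = 105 MPa, n = 0.379
  alloy steel: E = 211.1, α = 11.4, σ_y = 548.0 → σ = 390 MPa, n = 1.41
The minimum is soda-lime glass at n = 0.379.

soda-lime glass, n = 0.379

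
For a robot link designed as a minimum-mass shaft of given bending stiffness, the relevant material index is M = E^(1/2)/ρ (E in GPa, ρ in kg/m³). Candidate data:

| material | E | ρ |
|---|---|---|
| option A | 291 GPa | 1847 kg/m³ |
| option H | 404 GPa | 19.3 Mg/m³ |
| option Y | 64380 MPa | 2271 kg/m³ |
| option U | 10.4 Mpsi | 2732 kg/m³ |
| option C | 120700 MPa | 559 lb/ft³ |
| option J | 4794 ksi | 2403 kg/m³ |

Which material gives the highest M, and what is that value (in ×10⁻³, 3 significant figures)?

option A, M = 9.24×10⁻³

Convert each candidate to consistent units, then evaluate M:
  option A: E = 291.0 GPa, ρ = 1847 kg/m³
  option H: E = 404.0 GPa, ρ = 19300 kg/m³
  option Y: E = 64.38 GPa, ρ = 2271 kg/m³
  option U: E = 71.71 GPa, ρ = 2732 kg/m³
  option C: E = 120.7 GPa, ρ = 8954 kg/m³
  option J: E = 33.05 GPa, ρ = 2403 kg/m³
  option A: M = 9.24×10⁻³
  option Y: M = 3.53×10⁻³
  option U: M = 3.10×10⁻³
  option J: M = 2.39×10⁻³
  option C: M = 1.23×10⁻³
  option H: M = 1.04×10⁻³
Option A has the largest M.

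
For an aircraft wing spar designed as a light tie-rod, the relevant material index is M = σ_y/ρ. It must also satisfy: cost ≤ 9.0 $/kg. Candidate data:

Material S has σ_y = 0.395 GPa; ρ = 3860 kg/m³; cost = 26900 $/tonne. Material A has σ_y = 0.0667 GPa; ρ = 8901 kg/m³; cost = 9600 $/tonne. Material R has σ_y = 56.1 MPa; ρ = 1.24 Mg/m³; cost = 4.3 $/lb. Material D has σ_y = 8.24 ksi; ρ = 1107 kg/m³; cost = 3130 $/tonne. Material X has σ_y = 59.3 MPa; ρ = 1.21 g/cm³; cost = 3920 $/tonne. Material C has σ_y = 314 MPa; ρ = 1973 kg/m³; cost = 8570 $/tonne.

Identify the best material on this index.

material C

Screen on constraints: cost ≤ 9.0 $/kg. Survivors: material D, material X, material C.
Normalizing units and computing the index:
  material D: σ_y = 56.81 MPa, ρ = 1107 kg/m³
  material X: σ_y = 59.30 MPa, ρ = 1210 kg/m³
  material C: σ_y = 314.0 MPa, ρ = 1973 kg/m³
  material C: M = 159 kN·m/kg
  material D: M = 51.3 kN·m/kg
  material X: M = 49.0 kN·m/kg
Highest index: material C.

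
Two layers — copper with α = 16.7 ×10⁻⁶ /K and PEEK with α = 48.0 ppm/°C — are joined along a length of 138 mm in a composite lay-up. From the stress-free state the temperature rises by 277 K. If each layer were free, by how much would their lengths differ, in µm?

Δα = |16.7 − 48.0|×10⁻⁶/K = 31.3×10⁻⁶/K.
ΔL_mismatch = Δα·L·ΔT = 31.3×10⁻⁶ × 138.0 mm × 277.0 K = 1200 µm.

1200 µm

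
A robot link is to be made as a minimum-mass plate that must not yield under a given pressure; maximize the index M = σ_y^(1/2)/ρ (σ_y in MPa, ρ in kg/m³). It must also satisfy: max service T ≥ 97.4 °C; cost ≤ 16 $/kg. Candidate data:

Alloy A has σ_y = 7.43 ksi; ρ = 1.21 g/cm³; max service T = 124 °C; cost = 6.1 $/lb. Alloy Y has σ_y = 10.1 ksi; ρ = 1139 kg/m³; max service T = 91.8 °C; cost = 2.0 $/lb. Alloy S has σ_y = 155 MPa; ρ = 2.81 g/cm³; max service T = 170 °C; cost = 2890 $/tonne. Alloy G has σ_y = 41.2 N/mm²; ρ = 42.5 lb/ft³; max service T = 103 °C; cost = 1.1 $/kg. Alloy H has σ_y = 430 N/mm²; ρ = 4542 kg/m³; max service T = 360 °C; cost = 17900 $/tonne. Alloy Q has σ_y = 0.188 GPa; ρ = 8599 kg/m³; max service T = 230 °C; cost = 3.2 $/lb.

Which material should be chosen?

Screen on constraints: max service T ≥ 97.4 °C; cost ≤ 16 $/kg. Survivors: alloy A, alloy S, alloy G, alloy Q.
In SI units:
  alloy A: σ_y = 51.23 MPa, ρ = 1210 kg/m³
  alloy S: σ_y = 155.0 MPa, ρ = 2810 kg/m³
  alloy G: σ_y = 41.20 MPa, ρ = 680.8 kg/m³
  alloy Q: σ_y = 188.0 MPa, ρ = 8599 kg/m³
  alloy G: M = 9.43×10⁻³
  alloy A: M = 5.92×10⁻³
  alloy S: M = 4.43×10⁻³
  alloy Q: M = 1.59×10⁻³
The maximum is for alloy G.

alloy G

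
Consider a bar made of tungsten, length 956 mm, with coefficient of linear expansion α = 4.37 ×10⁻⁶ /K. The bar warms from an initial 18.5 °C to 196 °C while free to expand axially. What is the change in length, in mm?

0.742 mm

ΔT = 196 − 18.5 = 177.5 K.
ΔL = α·L₀·ΔT = 4.37×10⁻⁶ × 956 mm × 177.5 K = 0.742 mm.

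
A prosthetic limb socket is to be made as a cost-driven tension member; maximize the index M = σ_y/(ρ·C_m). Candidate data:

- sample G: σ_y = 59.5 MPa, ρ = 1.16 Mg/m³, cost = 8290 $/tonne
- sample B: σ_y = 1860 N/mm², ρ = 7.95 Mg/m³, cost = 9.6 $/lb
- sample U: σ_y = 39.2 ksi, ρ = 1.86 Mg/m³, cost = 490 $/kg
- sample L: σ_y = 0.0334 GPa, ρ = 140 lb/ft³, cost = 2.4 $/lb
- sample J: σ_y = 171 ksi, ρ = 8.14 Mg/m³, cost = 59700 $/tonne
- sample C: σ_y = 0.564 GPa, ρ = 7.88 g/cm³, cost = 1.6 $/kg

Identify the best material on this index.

Normalizing units and computing the index:
  sample G: σ_y = 59.50 MPa, ρ = 1160 kg/m³, cost = 8.290 $/kg
  sample B: σ_y = 1860 MPa, ρ = 7950 kg/m³, cost = 21.16 $/kg
  sample U: σ_y = 270.3 MPa, ρ = 1860 kg/m³, cost = 490.0 $/kg
  sample L: σ_y = 33.40 MPa, ρ = 2243 kg/m³, cost = 5.291 $/kg
  sample J: σ_y = 1179 MPa, ρ = 8140 kg/m³, cost = 59.70 $/kg
  sample C: σ_y = 564.0 MPa, ρ = 7880 kg/m³, cost = 1.600 $/kg
  sample C: M = 44.7 kN·m per $
  sample B: M = 11.1 kN·m per $
  sample G: M = 6.19 kN·m per $
  sample L: M = 2.81 kN·m per $
  sample J: M = 2.43 kN·m per $
  sample U: M = 0.297 kN·m per $
The maximum is for sample C.

sample C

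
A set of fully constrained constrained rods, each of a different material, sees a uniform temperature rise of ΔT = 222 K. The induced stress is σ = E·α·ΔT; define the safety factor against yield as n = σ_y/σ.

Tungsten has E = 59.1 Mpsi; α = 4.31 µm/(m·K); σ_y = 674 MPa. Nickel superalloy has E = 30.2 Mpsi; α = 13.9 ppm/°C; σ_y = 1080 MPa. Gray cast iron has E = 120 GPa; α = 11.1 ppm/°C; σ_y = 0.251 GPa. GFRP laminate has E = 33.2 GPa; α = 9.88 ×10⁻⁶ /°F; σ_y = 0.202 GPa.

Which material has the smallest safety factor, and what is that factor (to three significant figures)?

Converting E to GPa, α to ×10⁻⁶/K, σ_y to MPa, then σ and n for each:
  tungsten: E = 407.5, α = 4.31, σ_y = 674.0 → σ = 390 MPa, n = 1.73
  nickel superalloy: E = 208.2, α = 13.9, σ_y = 1080 → σ = 643 MPa, n = 1.68
  gray cast iron: E = 120.0, α = 11.1, σ_y = 251.0 → σ = 296 MPa, n = 0.849
  GFRP laminate: E = 33.20, α = 17.8, σ_y = 202.0 → σ = 131 MPa, n = 1.54
Gray cast iron has the lowest safety factor, n = 0.849.

gray cast iron, n = 0.849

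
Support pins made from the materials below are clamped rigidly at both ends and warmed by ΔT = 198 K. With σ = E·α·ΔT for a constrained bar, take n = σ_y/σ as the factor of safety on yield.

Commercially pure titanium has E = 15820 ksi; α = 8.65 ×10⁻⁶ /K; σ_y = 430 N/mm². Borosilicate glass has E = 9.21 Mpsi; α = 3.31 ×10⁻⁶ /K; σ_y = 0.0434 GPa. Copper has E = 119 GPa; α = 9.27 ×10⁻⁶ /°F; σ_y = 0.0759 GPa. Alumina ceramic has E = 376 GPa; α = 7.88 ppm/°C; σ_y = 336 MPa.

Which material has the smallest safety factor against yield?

copper

With everything in SI (GPa, ×10⁻⁶/K, MPa):
  commercially pure titanium: E = 109.1, α = 8.65, σ_y = 430.0 → σ = 187 MPa, n = 2.30
  borosilicate glass: E = 63.50, α = 3.31, σ_y = 43.40 → σ = 41.6 MPa, n = 1.04
  copper: E = 119.0, α = 16.7, σ_y = 75.90 → σ = 393 MPa, n = 0.193
  alumina ceramic: E = 376.0, α = 7.88, σ_y = 336.0 → σ = 587 MPa, n = 0.573
The minimum is copper at n = 0.193.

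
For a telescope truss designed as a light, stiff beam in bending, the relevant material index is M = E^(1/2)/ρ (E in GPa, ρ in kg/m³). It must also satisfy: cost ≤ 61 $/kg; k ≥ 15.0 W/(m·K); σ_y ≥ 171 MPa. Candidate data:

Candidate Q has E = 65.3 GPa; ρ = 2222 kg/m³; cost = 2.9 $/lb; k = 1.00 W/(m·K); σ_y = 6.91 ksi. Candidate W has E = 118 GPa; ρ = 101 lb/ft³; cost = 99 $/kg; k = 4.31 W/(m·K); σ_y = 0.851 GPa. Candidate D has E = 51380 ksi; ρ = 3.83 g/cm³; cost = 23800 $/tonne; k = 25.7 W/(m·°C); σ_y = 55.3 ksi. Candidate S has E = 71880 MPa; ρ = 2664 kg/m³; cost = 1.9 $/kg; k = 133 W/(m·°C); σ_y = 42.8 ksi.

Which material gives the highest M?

candidate D

Screen on constraints: cost ≤ 61 $/kg; k ≥ 15.0 W/(m·K); σ_y ≥ 171 MPa. Survivors: candidate D, candidate S.
Convert each candidate to consistent units, then evaluate M:
  candidate D: E = 354.3 GPa, ρ = 3830 kg/m³
  candidate S: E = 71.88 GPa, ρ = 2664 kg/m³
  candidate D: M = 4.91×10⁻³
  candidate S: M = 3.18×10⁻³
Candidate D ranks first.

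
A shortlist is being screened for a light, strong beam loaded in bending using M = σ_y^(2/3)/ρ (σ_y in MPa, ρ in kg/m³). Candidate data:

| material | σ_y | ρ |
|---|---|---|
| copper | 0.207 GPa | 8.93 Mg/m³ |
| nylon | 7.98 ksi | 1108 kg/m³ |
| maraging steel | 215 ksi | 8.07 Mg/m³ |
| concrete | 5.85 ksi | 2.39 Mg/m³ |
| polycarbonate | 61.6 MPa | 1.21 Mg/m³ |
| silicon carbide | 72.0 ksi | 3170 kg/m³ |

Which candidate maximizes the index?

Convert each candidate to consistent units, then evaluate M:
  copper: σ_y = 207.0 MPa, ρ = 8930 kg/m³
  nylon: σ_y = 55.02 MPa, ρ = 1108 kg/m³
  maraging steel: σ_y = 1482 MPa, ρ = 8070 kg/m³
  concrete: σ_y = 40.33 MPa, ρ = 2390 kg/m³
  polycarbonate: σ_y = 61.60 MPa, ρ = 1210 kg/m³
  silicon carbide: σ_y = 496.4 MPa, ρ = 3170 kg/m³
  silicon carbide: M = 19.8×10⁻³
  maraging steel: M = 16.1×10⁻³
  nylon: M = 13.1×10⁻³
  polycarbonate: M = 12.9×10⁻³
  concrete: M = 4.92×10⁻³
  copper: M = 3.92×10⁻³
Highest index: silicon carbide.

silicon carbide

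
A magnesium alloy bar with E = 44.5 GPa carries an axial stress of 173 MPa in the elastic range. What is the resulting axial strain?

3.89×10⁻³

ε = σ/E = 173 / 44500 = 3.89×10⁻³.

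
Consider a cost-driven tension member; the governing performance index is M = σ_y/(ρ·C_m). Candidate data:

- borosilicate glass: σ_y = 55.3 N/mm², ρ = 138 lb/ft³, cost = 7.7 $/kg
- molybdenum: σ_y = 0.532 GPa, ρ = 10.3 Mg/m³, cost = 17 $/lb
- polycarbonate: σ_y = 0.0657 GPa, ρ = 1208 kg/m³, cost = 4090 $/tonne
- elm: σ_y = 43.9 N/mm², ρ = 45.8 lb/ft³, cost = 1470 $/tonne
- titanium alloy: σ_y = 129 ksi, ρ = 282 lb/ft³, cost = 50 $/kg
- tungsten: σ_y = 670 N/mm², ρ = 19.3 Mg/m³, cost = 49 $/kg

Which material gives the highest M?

Normalizing units and computing the index:
  borosilicate glass: σ_y = 55.30 MPa, ρ = 2211 kg/m³, cost = 7.700 $/kg
  molybdenum: σ_y = 532.0 MPa, ρ = 10300 kg/m³, cost = 37.48 $/kg
  polycarbonate: σ_y = 65.70 MPa, ρ = 1208 kg/m³, cost = 4.090 $/kg
  elm: σ_y = 43.90 MPa, ρ = 733.6 kg/m³, cost = 1.470 $/kg
  titanium alloy: σ_y = 889.4 MPa, ρ = 4517 kg/m³, cost = 50.00 $/kg
  tungsten: σ_y = 670.0 MPa, ρ = 19300 kg/m³, cost = 49.00 $/kg
  elm: M = 40.7 kN·m per $
  polycarbonate: M = 13.3 kN·m per $
  titanium alloy: M = 3.94 kN·m per $
  borosilicate glass: M = 3.25 kN·m per $
  molybdenum: M = 1.38 kN·m per $
  tungsten: M = 0.708 kN·m per $
Highest index: elm.

elm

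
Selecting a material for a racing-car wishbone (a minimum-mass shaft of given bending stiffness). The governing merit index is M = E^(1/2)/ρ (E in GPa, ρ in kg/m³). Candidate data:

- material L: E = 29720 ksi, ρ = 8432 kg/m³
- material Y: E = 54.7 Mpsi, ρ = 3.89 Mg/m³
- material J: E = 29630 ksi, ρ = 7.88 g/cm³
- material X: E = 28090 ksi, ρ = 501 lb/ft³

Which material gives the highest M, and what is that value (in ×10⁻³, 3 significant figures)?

Normalizing units and computing the index:
  material L: E = 204.9 GPa, ρ = 8432 kg/m³
  material Y: E = 377.1 GPa, ρ = 3890 kg/m³
  material J: E = 204.3 GPa, ρ = 7880 kg/m³
  material X: E = 193.7 GPa, ρ = 8025 kg/m³
  material Y: M = 4.99×10⁻³
  material J: M = 1.81×10⁻³
  material X: M = 1.73×10⁻³
  material L: M = 1.70×10⁻³
Material Y ranks first.

material Y, M = 4.99×10⁻³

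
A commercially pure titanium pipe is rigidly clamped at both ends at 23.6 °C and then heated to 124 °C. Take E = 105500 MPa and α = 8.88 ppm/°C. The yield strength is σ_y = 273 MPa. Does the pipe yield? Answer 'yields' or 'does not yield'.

does not yield

E = 105500 MPa = 105.5 GPa.
ΔT = 100.4 K. Constrained thermal stress σ = E·α·ΔT = 105.5×10³ MPa × 8.88×10⁻⁶ × 100.4 = 94.1 MPa (compressive).
Compare to σ_y = 273 MPa: σ < σ_y, so it does not yield.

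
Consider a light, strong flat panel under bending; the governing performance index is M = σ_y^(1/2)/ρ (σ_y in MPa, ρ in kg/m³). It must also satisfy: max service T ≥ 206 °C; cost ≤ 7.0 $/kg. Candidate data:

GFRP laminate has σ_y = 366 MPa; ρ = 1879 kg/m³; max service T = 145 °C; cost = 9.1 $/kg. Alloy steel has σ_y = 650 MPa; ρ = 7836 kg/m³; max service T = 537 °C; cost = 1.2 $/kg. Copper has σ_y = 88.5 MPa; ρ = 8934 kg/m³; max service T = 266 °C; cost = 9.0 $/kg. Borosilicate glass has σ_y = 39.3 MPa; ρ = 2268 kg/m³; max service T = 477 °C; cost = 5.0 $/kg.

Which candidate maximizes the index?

alloy steel

Screen on constraints: max service T ≥ 206 °C; cost ≤ 7.0 $/kg. Survivors: alloy steel, borosilicate glass.
Computing M directly (units already consistent):
  alloy steel: M = 3.25×10⁻³
  borosilicate glass: M = 2.76×10⁻³
Alloy steel has the largest M.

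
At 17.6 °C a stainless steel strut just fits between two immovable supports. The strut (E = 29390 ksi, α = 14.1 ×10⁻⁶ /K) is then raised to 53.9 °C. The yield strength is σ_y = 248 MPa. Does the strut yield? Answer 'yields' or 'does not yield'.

does not yield

E = 29390 ksi = 202.6 GPa.
ΔT = 36.30 K. Constrained thermal stress σ = E·α·ΔT = 202.6×10³ MPa × 14.1×10⁻⁶ × 36.30 = 104 MPa (compressive).
Compare to σ_y = 248 MPa: σ < σ_y, so it does not yield.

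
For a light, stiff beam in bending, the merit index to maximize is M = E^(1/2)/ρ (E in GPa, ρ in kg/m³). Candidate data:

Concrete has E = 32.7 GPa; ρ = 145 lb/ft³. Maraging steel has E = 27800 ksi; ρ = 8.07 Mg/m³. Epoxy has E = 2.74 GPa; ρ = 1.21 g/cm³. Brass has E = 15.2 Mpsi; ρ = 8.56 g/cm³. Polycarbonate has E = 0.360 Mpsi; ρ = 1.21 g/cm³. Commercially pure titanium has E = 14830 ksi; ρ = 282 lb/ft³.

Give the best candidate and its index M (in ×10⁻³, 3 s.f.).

concrete, M = 2.46×10⁻³

Normalizing units and computing the index:
  concrete: E = 32.70 GPa, ρ = 2323 kg/m³
  maraging steel: E = 191.7 GPa, ρ = 8070 kg/m³
  epoxy: E = 2.740 GPa, ρ = 1210 kg/m³
  brass: E = 104.8 GPa, ρ = 8560 kg/m³
  polycarbonate: E = 2.482 GPa, ρ = 1210 kg/m³
  commercially pure titanium: E = 102.2 GPa, ρ = 4517 kg/m³
  concrete: M = 2.46×10⁻³
  commercially pure titanium: M = 2.24×10⁻³
  maraging steel: M = 1.72×10⁻³
  epoxy: M = 1.37×10⁻³
  polycarbonate: M = 1.30×10⁻³
  brass: M = 1.20×10⁻³
The maximum is for concrete.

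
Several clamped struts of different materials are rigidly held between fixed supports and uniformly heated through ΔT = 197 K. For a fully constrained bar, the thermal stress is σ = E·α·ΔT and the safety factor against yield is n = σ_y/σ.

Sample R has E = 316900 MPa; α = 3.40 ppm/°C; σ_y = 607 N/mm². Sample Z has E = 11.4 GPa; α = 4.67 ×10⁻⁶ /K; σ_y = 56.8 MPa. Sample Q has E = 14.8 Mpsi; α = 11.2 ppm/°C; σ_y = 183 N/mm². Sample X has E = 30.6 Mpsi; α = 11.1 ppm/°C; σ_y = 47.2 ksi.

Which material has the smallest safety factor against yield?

Per material, after unit conversion:
  sample R: E = 316.9, α = 3.40, σ_y = 607.0 → σ = 212 MPa, n = 2.86
  sample Z: E = 11.40, α = 4.67, σ_y = 56.80 → σ = 10.5 MPa, n = 5.42
  sample Q: E = 102.0, α = 11.2, σ_y = 183.0 → σ = 225 MPa, n = 0.813
  sample X: E = 211.0, α = 11.1, σ_y = 325.4 → σ = 461 MPa, n = 0.705
Sample X has the lowest safety factor, n = 0.705.

sample X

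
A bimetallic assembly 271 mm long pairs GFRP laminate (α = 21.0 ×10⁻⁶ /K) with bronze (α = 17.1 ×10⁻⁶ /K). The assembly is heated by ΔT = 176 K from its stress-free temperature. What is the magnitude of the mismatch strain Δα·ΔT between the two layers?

6.86×10⁻⁴

Δα = |21.0 − 17.1|×10⁻⁶/K = 3.90×10⁻⁶/K.
Mismatch strain = Δα·ΔT = 3.90×10⁻⁶ × 176.0 = 6.86×10⁻⁴.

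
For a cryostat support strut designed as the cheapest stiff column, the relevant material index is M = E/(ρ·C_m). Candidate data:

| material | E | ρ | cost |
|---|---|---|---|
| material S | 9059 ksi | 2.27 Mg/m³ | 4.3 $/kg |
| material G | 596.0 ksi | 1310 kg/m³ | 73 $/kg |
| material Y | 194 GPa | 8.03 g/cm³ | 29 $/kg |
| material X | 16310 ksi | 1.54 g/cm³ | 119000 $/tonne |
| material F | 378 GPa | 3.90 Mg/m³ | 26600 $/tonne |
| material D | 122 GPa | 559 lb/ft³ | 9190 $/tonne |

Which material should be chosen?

Convert each candidate to consistent units, then evaluate M:
  material S: E = 62.46 GPa, ρ = 2270 kg/m³, cost = 4.300 $/kg
  material G: E = 4.109 GPa, ρ = 1310 kg/m³, cost = 73.00 $/kg
  material Y: E = 194.0 GPa, ρ = 8030 kg/m³, cost = 29.00 $/kg
  material X: E = 112.5 GPa, ρ = 1540 kg/m³, cost = 119.0 $/kg
  material F: E = 378.0 GPa, ρ = 3900 kg/m³, cost = 26.60 $/kg
  material D: E = 122.0 GPa, ρ = 8954 kg/m³, cost = 9.190 $/kg
  material S: M = 6.40 MN·m per $
  material F: M = 3.64 MN·m per $
  material D: M = 1.48 MN·m per $
  material Y: M = 0.833 MN·m per $
  material X: M = 0.614 MN·m per $
  material G: M = 0.0430 MN·m per $
The maximum is for material S.

material S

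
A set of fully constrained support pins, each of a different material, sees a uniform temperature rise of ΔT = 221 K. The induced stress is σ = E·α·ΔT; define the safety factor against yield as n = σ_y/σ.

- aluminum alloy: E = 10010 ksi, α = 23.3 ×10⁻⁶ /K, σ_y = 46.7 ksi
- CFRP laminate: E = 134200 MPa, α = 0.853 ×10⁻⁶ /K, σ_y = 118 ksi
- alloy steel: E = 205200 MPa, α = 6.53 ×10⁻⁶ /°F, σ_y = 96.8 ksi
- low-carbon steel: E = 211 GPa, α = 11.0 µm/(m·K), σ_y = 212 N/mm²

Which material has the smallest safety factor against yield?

In consistent units (E in GPa, α in ×10⁻⁶/K, σ_y in MPa):
  aluminum alloy: E = 69.02, α = 23.3, σ_y = 322.0 → σ = 355 MPa, n = 0.906
  CFRP laminate: E = 134.2, α = 0.853, σ_y = 813.6 → σ = 25.3 MPa, n = 32.2
  alloy steel: E = 205.2, α = 11.8, σ_y = 667.4 → σ = 533 MPa, n = 1.25
  low-carbon steel: E = 211.0, α = 11.0, σ_y = 212.0 → σ = 513 MPa, n = 0.413
Smallest n: low-carbon steel with n = 0.413.

low-carbon steel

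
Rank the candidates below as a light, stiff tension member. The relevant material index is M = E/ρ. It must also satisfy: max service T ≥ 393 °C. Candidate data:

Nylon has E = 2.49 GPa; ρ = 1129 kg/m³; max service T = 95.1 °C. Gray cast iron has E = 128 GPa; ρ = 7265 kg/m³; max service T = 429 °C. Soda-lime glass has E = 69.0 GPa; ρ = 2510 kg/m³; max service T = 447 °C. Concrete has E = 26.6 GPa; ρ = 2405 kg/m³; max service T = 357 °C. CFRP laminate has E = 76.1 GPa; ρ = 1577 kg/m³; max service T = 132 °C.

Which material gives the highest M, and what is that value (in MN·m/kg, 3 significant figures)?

soda-lime glass, M = 27.5 MN·m/kg

Screen on constraints: max service T ≥ 393 °C. Survivors: gray cast iron, soda-lime glass.
Per-candidate index values:
  soda-lime glass: M = 27.5 MN·m/kg
  gray cast iron: M = 17.6 MN·m/kg
The maximum is for soda-lime glass.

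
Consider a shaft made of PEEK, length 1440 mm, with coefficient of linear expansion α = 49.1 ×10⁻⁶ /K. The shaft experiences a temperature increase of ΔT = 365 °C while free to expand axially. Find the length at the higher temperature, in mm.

1465.8 mm

ΔL = α·L₀·ΔT = 49.1×10⁻⁶ × 1440 mm × 365.0 K = 25.8 mm.
L = L₀ + ΔL = 1440 + 25.8 = 1465.8 mm.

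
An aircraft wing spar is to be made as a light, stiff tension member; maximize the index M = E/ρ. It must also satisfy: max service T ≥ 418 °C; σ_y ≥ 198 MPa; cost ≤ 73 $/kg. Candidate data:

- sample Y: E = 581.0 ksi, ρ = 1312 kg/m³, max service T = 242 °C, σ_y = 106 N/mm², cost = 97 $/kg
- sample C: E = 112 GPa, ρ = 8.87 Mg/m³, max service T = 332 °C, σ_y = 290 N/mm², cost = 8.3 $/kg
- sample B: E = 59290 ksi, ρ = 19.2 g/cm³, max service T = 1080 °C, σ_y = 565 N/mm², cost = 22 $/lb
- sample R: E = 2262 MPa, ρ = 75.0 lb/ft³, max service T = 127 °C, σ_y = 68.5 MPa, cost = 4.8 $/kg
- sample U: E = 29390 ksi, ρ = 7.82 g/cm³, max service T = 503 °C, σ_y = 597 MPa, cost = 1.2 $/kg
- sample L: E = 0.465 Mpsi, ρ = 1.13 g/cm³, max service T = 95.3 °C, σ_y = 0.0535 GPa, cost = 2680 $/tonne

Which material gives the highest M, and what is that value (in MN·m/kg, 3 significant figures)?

sample U, M = 25.9 MN·m/kg

Screen on constraints: max service T ≥ 418 °C; σ_y ≥ 198 MPa; cost ≤ 73 $/kg. Survivors: sample B, sample U.
Putting every candidate on a common basis:
  sample B: E = 408.8 GPa, ρ = 19200 kg/m³
  sample U: E = 202.6 GPa, ρ = 7820 kg/m³
  sample U: M = 25.9 MN·m/kg
  sample B: M = 21.3 MN·m/kg
Sample U ranks first.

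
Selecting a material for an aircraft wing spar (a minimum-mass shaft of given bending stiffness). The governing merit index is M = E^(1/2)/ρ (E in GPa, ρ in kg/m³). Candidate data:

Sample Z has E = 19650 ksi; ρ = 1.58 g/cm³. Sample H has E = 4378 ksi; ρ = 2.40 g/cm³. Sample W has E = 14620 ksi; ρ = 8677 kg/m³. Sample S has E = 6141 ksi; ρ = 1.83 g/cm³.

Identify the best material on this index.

After converting to SI:
  sample Z: E = 135.5 GPa, ρ = 1580 kg/m³
  sample H: E = 30.19 GPa, ρ = 2400 kg/m³
  sample W: E = 100.8 GPa, ρ = 8677 kg/m³
  sample S: E = 42.34 GPa, ρ = 1830 kg/m³
  sample Z: M = 7.37×10⁻³
  sample S: M = 3.56×10⁻³
  sample H: M = 2.29×10⁻³
  sample W: M = 1.16×10⁻³
Highest index: sample Z.

sample Z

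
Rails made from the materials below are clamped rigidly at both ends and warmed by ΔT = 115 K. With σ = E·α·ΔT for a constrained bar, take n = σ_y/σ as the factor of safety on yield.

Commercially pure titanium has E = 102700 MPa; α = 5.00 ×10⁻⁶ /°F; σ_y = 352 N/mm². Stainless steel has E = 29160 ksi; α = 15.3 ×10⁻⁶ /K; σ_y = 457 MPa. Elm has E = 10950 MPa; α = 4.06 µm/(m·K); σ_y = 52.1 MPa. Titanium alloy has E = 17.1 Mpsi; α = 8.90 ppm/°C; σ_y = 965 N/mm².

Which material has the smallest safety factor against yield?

stainless steel

Converting E to GPa, α to ×10⁻⁶/K, σ_y to MPa, then σ and n for each:
  commercially pure titanium: E = 102.7, α = 9.00, σ_y = 352.0 → σ = 106 MPa, n = 3.31
  stainless steel: E = 201.1, α = 15.3, σ_y = 457.0 → σ = 354 MPa, n = 1.29
  elm: E = 10.95, α = 4.06, σ_y = 52.10 → σ = 5.11 MPa, n = 10.2
  titanium alloy: E = 117.9, α = 8.90, σ_y = 965.0 → σ = 121 MPa, n = 8.00
The minimum is stainless steel at n = 1.29.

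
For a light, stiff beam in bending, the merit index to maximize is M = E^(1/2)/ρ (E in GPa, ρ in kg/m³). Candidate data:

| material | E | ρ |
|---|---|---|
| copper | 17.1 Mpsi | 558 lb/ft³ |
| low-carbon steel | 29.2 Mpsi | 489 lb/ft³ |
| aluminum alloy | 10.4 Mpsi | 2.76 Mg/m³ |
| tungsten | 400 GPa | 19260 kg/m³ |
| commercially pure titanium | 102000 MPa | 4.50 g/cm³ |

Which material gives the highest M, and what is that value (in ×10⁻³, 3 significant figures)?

In SI units:
  copper: E = 117.9 GPa, ρ = 8938 kg/m³
  low-carbon steel: E = 201.3 GPa, ρ = 7833 kg/m³
  aluminum alloy: E = 71.71 GPa, ρ = 2760 kg/m³
  tungsten: E = 400.0 GPa, ρ = 19260 kg/m³
  commercially pure titanium: E = 102.0 GPa, ρ = 4500 kg/m³
  aluminum alloy: M = 3.07×10⁻³
  commercially pure titanium: M = 2.24×10⁻³
  low-carbon steel: M = 1.81×10⁻³
  copper: M = 1.21×10⁻³
  tungsten: M = 1.04×10⁻³
Highest index: aluminum alloy.

aluminum alloy, M = 3.07×10⁻³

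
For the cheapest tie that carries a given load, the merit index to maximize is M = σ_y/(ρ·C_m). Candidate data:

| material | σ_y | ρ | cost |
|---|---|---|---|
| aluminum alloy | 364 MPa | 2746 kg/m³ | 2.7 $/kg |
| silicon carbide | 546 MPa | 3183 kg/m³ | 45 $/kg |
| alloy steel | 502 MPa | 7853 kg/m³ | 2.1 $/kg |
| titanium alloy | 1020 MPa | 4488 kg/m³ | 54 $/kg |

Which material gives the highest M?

aluminum alloy

Computing M directly (units already consistent):
  aluminum alloy: M = 49.1 kN·m per $
  alloy steel: M = 30.4 kN·m per $
  titanium alloy: M = 4.21 kN·m per $
  silicon carbide: M = 3.81 kN·m per $
Highest index: aluminum alloy.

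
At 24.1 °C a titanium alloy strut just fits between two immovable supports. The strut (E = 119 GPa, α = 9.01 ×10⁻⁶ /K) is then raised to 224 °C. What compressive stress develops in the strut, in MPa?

ΔT = 199.9 K. Constrained thermal stress σ = E·α·ΔT = 119.0×10³ MPa × 9.01×10⁻⁶ × 199.9 = 214 MPa (compressive).

214 MPa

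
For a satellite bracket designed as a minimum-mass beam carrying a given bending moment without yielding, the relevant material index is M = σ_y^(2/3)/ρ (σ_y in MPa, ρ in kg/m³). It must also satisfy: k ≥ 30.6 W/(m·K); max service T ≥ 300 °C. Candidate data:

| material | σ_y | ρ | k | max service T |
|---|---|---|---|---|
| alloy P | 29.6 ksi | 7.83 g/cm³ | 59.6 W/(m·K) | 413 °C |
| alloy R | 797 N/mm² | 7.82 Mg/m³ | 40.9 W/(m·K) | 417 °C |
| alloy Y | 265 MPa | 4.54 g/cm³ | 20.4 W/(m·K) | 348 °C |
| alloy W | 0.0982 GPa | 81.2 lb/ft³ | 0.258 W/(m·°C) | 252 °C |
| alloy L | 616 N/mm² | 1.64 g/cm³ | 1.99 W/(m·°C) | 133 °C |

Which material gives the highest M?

Screen on constraints: k ≥ 30.6 W/(m·K); max service T ≥ 300 °C. Survivors: alloy P, alloy R.
Putting every candidate on a common basis:
  alloy P: σ_y = 204.1 MPa, ρ = 7830 kg/m³
  alloy R: σ_y = 797.0 MPa, ρ = 7820 kg/m³
  alloy R: M = 11.0×10⁻³
  alloy P: M = 4.43×10⁻³
Alloy R ranks first.

alloy R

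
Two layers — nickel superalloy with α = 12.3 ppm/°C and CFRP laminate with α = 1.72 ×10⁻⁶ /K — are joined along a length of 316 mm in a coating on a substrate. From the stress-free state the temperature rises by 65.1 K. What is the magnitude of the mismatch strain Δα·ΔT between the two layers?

Δα = |12.3 − 1.72|×10⁻⁶/K = 10.6×10⁻⁶/K.
Mismatch strain = Δα·ΔT = 10.6×10⁻⁶ × 65.1 = 6.89×10⁻⁴.

6.89×10⁻⁴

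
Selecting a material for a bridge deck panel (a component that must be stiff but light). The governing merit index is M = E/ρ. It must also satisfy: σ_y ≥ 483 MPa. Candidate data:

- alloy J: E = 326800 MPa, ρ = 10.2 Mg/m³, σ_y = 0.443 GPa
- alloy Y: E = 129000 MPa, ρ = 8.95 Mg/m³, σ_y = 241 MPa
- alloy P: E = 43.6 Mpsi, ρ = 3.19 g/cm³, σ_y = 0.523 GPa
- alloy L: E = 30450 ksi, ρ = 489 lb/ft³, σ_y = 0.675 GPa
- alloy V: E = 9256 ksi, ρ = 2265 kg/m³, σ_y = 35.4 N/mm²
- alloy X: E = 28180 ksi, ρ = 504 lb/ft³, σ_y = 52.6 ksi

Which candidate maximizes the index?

alloy P

Screen on constraints: σ_y ≥ 483 MPa. Survivors: alloy P, alloy L.
Normalizing units and computing the index:
  alloy P: E = 300.6 GPa, ρ = 3190 kg/m³
  alloy L: E = 209.9 GPa, ρ = 7833 kg/m³
  alloy P: M = 94.2 MN·m/kg
  alloy L: M = 26.8 MN·m/kg
Alloy P ranks first.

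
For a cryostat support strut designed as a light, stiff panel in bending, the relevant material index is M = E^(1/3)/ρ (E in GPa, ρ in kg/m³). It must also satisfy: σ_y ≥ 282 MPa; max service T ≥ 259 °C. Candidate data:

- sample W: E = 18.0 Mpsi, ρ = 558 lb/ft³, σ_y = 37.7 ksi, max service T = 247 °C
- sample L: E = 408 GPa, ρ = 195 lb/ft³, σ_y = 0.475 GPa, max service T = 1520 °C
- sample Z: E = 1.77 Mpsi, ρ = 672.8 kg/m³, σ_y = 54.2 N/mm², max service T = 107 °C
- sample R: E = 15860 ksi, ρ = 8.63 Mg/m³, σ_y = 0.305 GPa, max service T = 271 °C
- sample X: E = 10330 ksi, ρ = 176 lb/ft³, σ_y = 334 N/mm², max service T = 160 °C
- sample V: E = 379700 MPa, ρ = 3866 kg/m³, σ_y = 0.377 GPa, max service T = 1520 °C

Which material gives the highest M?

sample L

Screen on constraints: σ_y ≥ 282 MPa; max service T ≥ 259 °C. Survivors: sample L, sample R, sample V.
In SI units:
  sample L: E = 408.0 GPa, ρ = 3124 kg/m³
  sample R: E = 109.4 GPa, ρ = 8630 kg/m³
  sample V: E = 379.7 GPa, ρ = 3866 kg/m³
  sample L: M = 2.37×10⁻³
  sample V: M = 1.87×10⁻³
  sample R: M = 0.554×10⁻³
Sample L has the largest M.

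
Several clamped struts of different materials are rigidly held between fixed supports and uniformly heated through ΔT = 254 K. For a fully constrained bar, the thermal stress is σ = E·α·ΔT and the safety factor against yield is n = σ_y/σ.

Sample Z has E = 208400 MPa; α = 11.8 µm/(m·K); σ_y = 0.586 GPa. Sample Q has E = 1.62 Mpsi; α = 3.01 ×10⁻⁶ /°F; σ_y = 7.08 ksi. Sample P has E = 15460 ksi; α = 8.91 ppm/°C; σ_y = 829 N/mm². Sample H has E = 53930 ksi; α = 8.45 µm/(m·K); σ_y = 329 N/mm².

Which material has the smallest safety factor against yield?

sample H

In consistent units (E in GPa, α in ×10⁻⁶/K, σ_y in MPa):
  sample Z: E = 208.4, α = 11.8, σ_y = 586.0 → σ = 625 MPa, n = 0.938
  sample Q: E = 11.17, α = 5.42, σ_y = 48.81 → σ = 15.4 MPa, n = 3.18
  sample P: E = 106.6, α = 8.91, σ_y = 829.0 → σ = 241 MPa, n = 3.44
  sample H: E = 371.8, α = 8.45, σ_y = 329.0 → σ = 798 MPa, n = 0.412
Sample H has the lowest safety factor, n = 0.412.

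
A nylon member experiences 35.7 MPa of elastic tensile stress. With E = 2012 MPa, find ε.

0.0177

E = 2012 MPa = 2.012 GPa = 2012 MPa.
ε = σ/E = 35.7 / 2012 = 0.0177.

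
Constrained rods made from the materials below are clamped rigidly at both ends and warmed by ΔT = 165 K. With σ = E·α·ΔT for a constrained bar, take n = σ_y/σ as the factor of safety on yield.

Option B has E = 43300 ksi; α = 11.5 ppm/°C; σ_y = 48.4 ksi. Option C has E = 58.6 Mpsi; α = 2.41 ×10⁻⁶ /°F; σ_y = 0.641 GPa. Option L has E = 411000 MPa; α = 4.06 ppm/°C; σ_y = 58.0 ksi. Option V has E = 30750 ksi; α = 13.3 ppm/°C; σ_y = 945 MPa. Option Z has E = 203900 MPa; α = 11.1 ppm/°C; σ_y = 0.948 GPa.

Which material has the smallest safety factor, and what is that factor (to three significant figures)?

In consistent units (E in GPa, α in ×10⁻⁶/K, σ_y in MPa):
  option B: E = 298.5, α = 11.5, σ_y = 333.7 → σ = 566 MPa, n = 0.589
  option C: E = 404.0, α = 4.34, σ_y = 641.0 → σ = 289 MPa, n = 2.22
  option L: E = 411.0, α = 4.06, σ_y = 399.9 → σ = 275 MPa, n = 1.45
  option V: E = 212.0, α = 13.3, σ_y = 945.0 → σ = 465 MPa, n = 2.03
  option Z: E = 203.9, α = 11.1, σ_y = 948.0 → σ = 373 MPa, n = 2.54
Smallest n: option B with n = 0.589.

option B, n = 0.589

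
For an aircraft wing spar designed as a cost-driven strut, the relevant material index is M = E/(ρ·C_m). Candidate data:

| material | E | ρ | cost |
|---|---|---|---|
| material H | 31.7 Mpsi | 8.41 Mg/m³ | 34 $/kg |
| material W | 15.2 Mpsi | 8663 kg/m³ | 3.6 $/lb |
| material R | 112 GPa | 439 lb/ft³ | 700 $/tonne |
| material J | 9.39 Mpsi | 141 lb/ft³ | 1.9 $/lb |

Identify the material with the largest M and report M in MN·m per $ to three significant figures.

material R, M = 22.8 MN·m per $

After converting to SI:
  material H: E = 218.6 GPa, ρ = 8410 kg/m³, cost = 34.00 $/kg
  material W: E = 104.8 GPa, ρ = 8663 kg/m³, cost = 7.937 $/kg
  material R: E = 112.0 GPa, ρ = 7032 kg/m³, cost = 0.7000 $/kg
  material J: E = 64.74 GPa, ρ = 2259 kg/m³, cost = 4.189 $/kg
  material R: M = 22.8 MN·m per $
  material J: M = 6.84 MN·m per $
  material W: M = 1.52 MN·m per $
  material H: M = 0.764 MN·m per $
Highest index: material R.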